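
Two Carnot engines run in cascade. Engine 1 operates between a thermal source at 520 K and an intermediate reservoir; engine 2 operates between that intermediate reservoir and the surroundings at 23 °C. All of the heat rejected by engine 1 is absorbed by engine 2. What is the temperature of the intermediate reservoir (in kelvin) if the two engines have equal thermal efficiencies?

T_C = 23 °C → 23 + 273.15 = 296.15 K.
Equal efficiencies require 1 − T_m/T_H = 1 − T_C/T_m, i.e. T_m/T_H = T_C/T_m, so T_m = √(T_H·T_C) = √(520.00 × 296.15) = 392.4 K.

T_m ≈ 392.4 K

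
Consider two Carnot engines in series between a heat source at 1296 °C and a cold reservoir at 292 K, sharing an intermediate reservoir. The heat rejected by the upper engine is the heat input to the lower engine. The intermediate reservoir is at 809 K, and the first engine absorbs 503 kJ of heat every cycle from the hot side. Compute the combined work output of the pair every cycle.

W_total ≈ 409 kJ

T_H = 1296 °C → 1296 + 273.15 = 1569.15 K.
Two reversible stages in series are equivalent to a single Carnot engine between T_H and T_C, so η_total = 1 − T_C/T_H = 1 − 292.00/1569.15 = 0.8139.
W_total = η_total · Q_H = 0.8139 × 503 = 409 kJ.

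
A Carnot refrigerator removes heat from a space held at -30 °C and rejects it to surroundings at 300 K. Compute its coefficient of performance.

T_C = -30 °C → -30 + 273.15 = 243.15 K.
Carnot COP: COP_R = T_C/(T_H − T_C) = 243.15/(300.00 − 243.15) = 4.28.

COP_R ≈ 4.28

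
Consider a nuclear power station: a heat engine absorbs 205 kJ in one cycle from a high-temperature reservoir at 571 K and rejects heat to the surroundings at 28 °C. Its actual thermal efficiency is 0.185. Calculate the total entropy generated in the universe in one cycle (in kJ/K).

T_C = 28 °C → 28 + 273.15 = 301.15 K.
W = η·Q_H = 0.185 × 205 = 37.92 kJ, so Q_C = Q_H − W = 167.1 kJ.
The hot reservoir loses entropy Q_H/T_H = 205/571.00 = 0.3590 kJ/K; the cold reservoir gains Q_C/T_C = 167.1/301.15 = 0.5548 kJ/K.
ΔS_univ = −Q_H/T_H + Q_C/T_C = 0.1958 kJ/K (> 0, since η = 0.185 < η_Carnot = 0.473).

ΔS_univ ≈ 0.1958 kJ/K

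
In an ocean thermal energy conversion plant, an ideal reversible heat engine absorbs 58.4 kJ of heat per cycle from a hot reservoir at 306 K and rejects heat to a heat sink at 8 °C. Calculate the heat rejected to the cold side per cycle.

T_C = 8 °C → 8 + 273.15 = 281.15 K.
For a reversible engine, η = 1 − T_C/T_H = 1 − 281.15/306.00 = 0.0812.
For a reversible cycle Q_C/Q_H = T_C/T_H, so Q_C = 58.4 × 281.15/306.00 = 53.7 kJ.

Q_C ≈ 53.7 kJ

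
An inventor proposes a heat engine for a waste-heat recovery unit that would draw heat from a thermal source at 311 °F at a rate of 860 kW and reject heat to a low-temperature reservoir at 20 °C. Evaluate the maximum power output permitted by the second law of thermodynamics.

Ẇ_max ≈ 271.2 kW

T_H = 311 °F → (311 − 32) × 5/9 = 155.00 °C = 428.15 K.
T_C = 20 °C → 20 + 273.15 = 293.15 K.
No engine can exceed the Carnot limit: η_max = 1 − T_C/T_H = 1 − 293.15/428.15 = 0.3153.
W_max = η_max · Q_H = 0.3153 × 860 = 271.2 kW.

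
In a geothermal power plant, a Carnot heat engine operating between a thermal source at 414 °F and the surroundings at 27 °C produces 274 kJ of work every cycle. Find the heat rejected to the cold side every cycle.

Q_C ≈ 444 kJ

T_H = 414 °F → (414 − 32) × 5/9 = 212.22 °C = 485.37 K.
T_C = 27 °C → 27 + 273.15 = 300.15 K.
η_rev = 1 − T_C/T_H = 1 − 300.15/485.37 = 0.3816.
Since Q_C/Q_H = T_C/T_H and Q_H = W/η, Q_C = W·T_C/(T_H − T_C) = 274 × 300.15/185.22 = 444 kJ.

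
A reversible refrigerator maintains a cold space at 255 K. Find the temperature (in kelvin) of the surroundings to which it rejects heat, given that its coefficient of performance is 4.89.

T_H ≈ 307.1 K

COP_R = T_C/(T_H − T_C) ⇒ T_H = T_C·(1 + 1/COP_R) = 255.00 × (1 + 1/4.89) = 307.1 K.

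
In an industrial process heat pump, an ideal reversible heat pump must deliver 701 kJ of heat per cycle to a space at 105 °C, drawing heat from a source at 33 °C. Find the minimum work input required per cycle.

T_H = 105 °C → 105 + 273.15 = 378.15 K.
T_C = 33 °C → 33 + 273.15 = 306.15 K.
For a reversible heat pump, COP_HP = T_H/(T_H − T_C) = 378.15/72.00 = 5.2521.
W = Q_H/COP_HP = 701/5.2521 = 133 kJ.

W_in ≈ 133 kJ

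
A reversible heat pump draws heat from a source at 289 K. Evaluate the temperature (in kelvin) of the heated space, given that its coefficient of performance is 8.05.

COP_HP = T_H/(T_H − T_C) ⇒ T_H = T_C·COP_HP/(COP_HP − 1) = 289.00 × 8.05/(8.05 − 1) = 330.0 K.

T_H ≈ 330.0 K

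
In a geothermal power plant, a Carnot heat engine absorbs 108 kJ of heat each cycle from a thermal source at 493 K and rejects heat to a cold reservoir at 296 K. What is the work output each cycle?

W ≈ 43.16 kJ

Carnot efficiency: η = 1 − T_C/T_H = 1 − 296.00/493.00 = 0.3996.
W = η·Q_H = 0.3996 × 108 = 43.16 kJ.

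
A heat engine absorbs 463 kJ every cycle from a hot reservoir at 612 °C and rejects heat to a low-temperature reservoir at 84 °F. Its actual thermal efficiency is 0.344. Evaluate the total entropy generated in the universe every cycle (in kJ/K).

T_H = 612 °C → 612 + 273.15 = 885.15 K.
T_C = 84 °F → (84 − 32) × 5/9 = 28.89 °C = 302.04 K.
W = η·Q_H = 0.344 × 463 = 159.3 kJ, so Q_C = Q_H − W = 303.7 kJ.
Reservoir entropy changes: ΔS_H = −Q_H/T_H = −463/885.15 = -0.5231 kJ/K and ΔS_C = +Q_C/T_C = 303.7/302.04 = 1.006 kJ/K.
ΔS_univ = −Q_H/T_H + Q_C/T_C = 0.483 kJ/K (> 0, since η = 0.344 < η_Carnot = 0.659).

ΔS_univ ≈ 0.483 kJ/K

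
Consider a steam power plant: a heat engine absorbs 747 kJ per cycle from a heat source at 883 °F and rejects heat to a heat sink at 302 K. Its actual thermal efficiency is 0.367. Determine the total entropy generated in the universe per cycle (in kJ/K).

ΔS_univ ≈ 0.564 kJ/K

T_H = 883 °F → (883 − 32) × 5/9 = 472.78 °C = 745.93 K.
W = η·Q_H = 0.367 × 747 = 274.1 kJ, so Q_C = Q_H − W = 472.9 kJ.
Reservoir entropy changes: ΔS_H = −Q_H/T_H = −747/745.93 = -1.001 kJ/K and ΔS_C = +Q_C/T_C = 472.9/302.00 = 1.566 kJ/K.
ΔS_univ = −Q_H/T_H + Q_C/T_C = 0.564 kJ/K (> 0, since η = 0.367 < η_Carnot = 0.595).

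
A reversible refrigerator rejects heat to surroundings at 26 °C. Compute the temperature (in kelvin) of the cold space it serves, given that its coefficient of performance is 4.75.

T_H = 26 °C → 26 + 273.15 = 299.15 K.
COP_R = T_C/(T_H − T_C) ⇒ T_C = T_H·COP_R/(1 + COP_R) = 299.15 × 4.75/(1 + 4.75) = 247.1 K.

T_C ≈ 247.1 K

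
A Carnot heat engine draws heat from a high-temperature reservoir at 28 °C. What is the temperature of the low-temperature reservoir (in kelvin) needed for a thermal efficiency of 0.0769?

T_H = 28 °C → 28 + 273.15 = 301.15 K.
From η = 1 − T_C/T_H, T_C = T_H·(1 − η) = 301.15 × (1 − 0.0769) = 278 K.

T_C ≈ 278 K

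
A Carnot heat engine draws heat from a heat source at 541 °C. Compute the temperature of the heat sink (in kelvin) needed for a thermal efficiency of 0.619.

T_C ≈ 310 K

T_H = 541 °C → 541 + 273.15 = 814.15 K.
From η = 1 − T_C/T_H, T_C = T_H·(1 − η) = 814.15 × (1 − 0.619) = 310 K.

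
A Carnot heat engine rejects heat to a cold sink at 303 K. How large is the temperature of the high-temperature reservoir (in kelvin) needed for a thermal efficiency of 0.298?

T_H ≈ 431.6 K

From η = 1 − T_C/T_H, solving for T_H gives T_H = T_C/(1 − η) = 303.00/(1 − 0.298) = 431.6 K.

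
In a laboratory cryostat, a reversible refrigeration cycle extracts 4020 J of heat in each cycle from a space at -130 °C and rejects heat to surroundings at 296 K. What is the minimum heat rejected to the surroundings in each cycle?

Q_H ≈ 8310 J

T_C = -130 °C → -130 + 273.15 = 143.15 K.
For a reversible cycle Q_H/Q_C = T_H/T_C, so Q_H = Q_C·T_H/T_C = 4020 × 296.00/143.15 = 8310 J.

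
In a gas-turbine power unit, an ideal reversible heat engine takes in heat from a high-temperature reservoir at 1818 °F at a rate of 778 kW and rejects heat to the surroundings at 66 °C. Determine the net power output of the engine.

Ẇ ≈ 569 kW

T_H = 1818 °F → (1818 − 32) × 5/9 = 992.22 °C = 1265.37 K.
T_C = 66 °C → 66 + 273.15 = 339.15 K.
Since the cycle is reversible, η = 1 − T_C/T_H = 1 − 339.15/1265.37 = 0.7320.
W = η·Q_H = 0.7320 × 778 = 569 kW.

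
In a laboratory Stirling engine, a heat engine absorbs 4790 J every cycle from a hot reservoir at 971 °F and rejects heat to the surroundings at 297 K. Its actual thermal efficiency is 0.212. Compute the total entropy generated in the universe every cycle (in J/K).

ΔS_univ ≈ 6.682 J/K

T_H = 971 °F → (971 − 32) × 5/9 = 521.67 °C = 794.82 K.
W = η·Q_H = 0.212 × 4790 = 1015 J, so Q_C = Q_H − W = 3775 J.
Reservoir entropy changes: ΔS_H = −Q_H/T_H = −4790/794.82 = -6.027 J/K and ΔS_C = +Q_C/T_C = 3775/297.00 = 12.71 J/K.
ΔS_univ = −Q_H/T_H + Q_C/T_C = 6.682 J/K (> 0, since η = 0.212 < η_Carnot = 0.626).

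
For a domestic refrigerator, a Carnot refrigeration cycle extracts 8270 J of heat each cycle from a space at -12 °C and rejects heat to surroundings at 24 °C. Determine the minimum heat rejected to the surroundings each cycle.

Q_H ≈ 9410 J

T_H = 24 °C → 24 + 273.15 = 297.15 K.
T_C = -12 °C → -12 + 273.15 = 261.15 K.
For a reversible cycle Q_H/Q_C = T_H/T_C, so Q_H = Q_C·T_H/T_C = 8270 × 297.15/261.15 = 9410 J.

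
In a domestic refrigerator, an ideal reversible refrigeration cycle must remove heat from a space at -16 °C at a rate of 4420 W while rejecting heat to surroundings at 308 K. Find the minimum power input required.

Ẇ_in ≈ 874.0 W

T_C = -16 °C → -16 + 273.15 = 257.15 K.
COP_R = T_C/(T_H − T_C) = 257.15/50.85 = 5.0570.
W = Q_C/COP_R = 4420/5.0570 = 874.0 W.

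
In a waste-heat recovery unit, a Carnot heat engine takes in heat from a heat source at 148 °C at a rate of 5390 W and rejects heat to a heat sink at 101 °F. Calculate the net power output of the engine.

T_H = 148 °C → 148 + 273.15 = 421.15 K.
T_C = 101 °F → (101 − 32) × 5/9 = 38.33 °C = 311.48 K.
For a reversible engine, η = 1 − T_C/T_H = 1 − 311.48/421.15 = 0.2604.
W = η·Q_H = 0.2604 × 5390 = 1400 W.

Ẇ ≈ 1400 W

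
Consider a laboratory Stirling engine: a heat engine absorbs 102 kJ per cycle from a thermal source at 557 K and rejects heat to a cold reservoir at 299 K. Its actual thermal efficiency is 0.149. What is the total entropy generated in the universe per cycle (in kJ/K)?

ΔS_univ ≈ 0.107 kJ/K

W = η·Q_H = 0.149 × 102 = 15.20 kJ, so Q_C = Q_H − W = 86.80 kJ.
The hot reservoir loses entropy Q_H/T_H = 102/557.00 = 0.1831 kJ/K; the cold reservoir gains Q_C/T_C = 86.80/299.00 = 0.2903 kJ/K.
ΔS_univ = −Q_H/T_H + Q_C/T_C = 0.107 kJ/K (> 0, since η = 0.149 < η_Carnot = 0.463).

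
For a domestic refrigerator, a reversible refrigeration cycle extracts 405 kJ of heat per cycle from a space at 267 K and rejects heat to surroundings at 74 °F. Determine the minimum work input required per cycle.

T_H = 74 °F → (74 − 32) × 5/9 = 23.33 °C = 296.48 K.
COP_R = T_C/(T_H − T_C) = 267.00/29.48 = 9.0560.
W = Q_C/COP_R = 405/9.0560 = 44.72 kJ.

W_in ≈ 44.72 kJ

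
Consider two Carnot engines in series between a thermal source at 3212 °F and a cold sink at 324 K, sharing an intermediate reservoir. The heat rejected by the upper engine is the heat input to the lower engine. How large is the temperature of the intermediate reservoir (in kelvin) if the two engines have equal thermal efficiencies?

T_m ≈ 813 K

T_H = 3212 °F → (3212 − 32) × 5/9 = 1766.67 °C = 2039.82 K.
Equal efficiencies require 1 − T_m/T_H = 1 − T_C/T_m, i.e. T_m/T_H = T_C/T_m, so T_m = √(T_H·T_C) = √(2039.82 × 324.00) = 813 K.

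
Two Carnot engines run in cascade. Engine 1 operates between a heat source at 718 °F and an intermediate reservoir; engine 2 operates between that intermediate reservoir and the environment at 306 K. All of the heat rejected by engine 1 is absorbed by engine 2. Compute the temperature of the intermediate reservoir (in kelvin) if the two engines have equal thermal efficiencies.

T_m ≈ 447.4 K

T_H = 718 °F → (718 − 32) × 5/9 = 381.11 °C = 654.26 K.
Equal efficiencies require 1 − T_m/T_H = 1 − T_C/T_m, i.e. T_m/T_H = T_C/T_m, so T_m = √(T_H·T_C) = √(654.26 × 306.00) = 447.4 K.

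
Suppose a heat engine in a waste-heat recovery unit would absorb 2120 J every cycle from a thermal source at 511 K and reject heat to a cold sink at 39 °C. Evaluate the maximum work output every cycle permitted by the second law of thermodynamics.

T_C = 39 °C → 39 + 273.15 = 312.15 K.
The second-law ceiling is the Carnot efficiency, η_max = 1 − T_C/T_H = 1 − 312.15/511.00 = 0.3891.
W_max = η_max · Q_H = 0.3891 × 2120 = 825 J.

W_max ≈ 825 J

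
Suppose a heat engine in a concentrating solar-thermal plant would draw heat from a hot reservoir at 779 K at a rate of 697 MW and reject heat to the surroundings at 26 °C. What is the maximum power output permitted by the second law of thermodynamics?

T_C = 26 °C → 26 + 273.15 = 299.15 K.
The second-law ceiling is the Carnot efficiency, η_max = 1 − T_C/T_H = 1 − 299.15/779.00 = 0.6160.
W_max = η_max · Q_H = 0.6160 × 697 = 429 MW.

Ẇ_max ≈ 429 MW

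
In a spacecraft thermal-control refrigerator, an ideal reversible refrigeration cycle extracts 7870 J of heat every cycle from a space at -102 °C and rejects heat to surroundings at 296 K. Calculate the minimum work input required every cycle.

T_C = -102 °C → -102 + 273.15 = 171.15 K.
COP_R = T_C/(T_H − T_C) = 171.15/124.85 = 1.3708.
W = Q_C/COP_R = 7870/1.3708 = 5740 J.

W_in ≈ 5740 J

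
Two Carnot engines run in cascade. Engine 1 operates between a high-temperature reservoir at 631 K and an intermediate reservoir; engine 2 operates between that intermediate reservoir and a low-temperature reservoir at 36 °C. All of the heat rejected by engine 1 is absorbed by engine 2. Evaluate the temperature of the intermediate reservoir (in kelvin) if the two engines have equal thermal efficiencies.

T_C = 36 °C → 36 + 273.15 = 309.15 K.
Equal efficiencies require 1 − T_m/T_H = 1 − T_C/T_m, i.e. T_m/T_H = T_C/T_m, so T_m = √(T_H·T_C) = √(631.00 × 309.15) = 441.7 K.

T_m ≈ 441.7 K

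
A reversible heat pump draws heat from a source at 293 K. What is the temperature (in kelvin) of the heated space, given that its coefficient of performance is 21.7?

COP_HP = T_H/(T_H − T_C) ⇒ T_H = T_C·COP_HP/(COP_HP − 1) = 293.00 × 21.7/(21.7 − 1) = 307 K.

T_H ≈ 307 K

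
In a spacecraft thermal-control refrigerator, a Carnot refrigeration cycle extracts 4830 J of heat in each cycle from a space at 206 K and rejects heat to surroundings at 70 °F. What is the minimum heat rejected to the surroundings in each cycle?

T_H = 70 °F → (70 − 32) × 5/9 = 21.11 °C = 294.26 K.
For a reversible cycle Q_H/Q_C = T_H/T_C, so Q_H = Q_C·T_H/T_C = 4830 × 294.26/206.00 = 6900 J.

Q_H ≈ 6900 J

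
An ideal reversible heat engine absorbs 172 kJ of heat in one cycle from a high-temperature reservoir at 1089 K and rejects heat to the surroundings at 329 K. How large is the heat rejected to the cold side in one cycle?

Q_C ≈ 51.96 kJ

Carnot efficiency: η = 1 − T_C/T_H = 1 − 329.00/1089.00 = 0.6979.
For a reversible cycle Q_C/Q_H = T_C/T_H, so Q_C = 172 × 329.00/1089.00 = 51.96 kJ.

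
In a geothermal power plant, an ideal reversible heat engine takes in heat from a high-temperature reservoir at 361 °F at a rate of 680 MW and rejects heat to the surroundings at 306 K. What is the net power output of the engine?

T_H = 361 °F → (361 − 32) × 5/9 = 182.78 °C = 455.93 K.
Carnot efficiency: η = 1 − T_C/T_H = 1 − 306.00/455.93 = 0.3288.
W = η·Q_H = 0.3288 × 680 = 224 MW.

Ẇ ≈ 224 MW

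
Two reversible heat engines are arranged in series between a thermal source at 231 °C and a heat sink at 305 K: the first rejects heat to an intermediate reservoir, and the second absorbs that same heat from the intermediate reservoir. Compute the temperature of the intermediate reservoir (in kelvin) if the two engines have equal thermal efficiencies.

T_H = 231 °C → 231 + 273.15 = 504.15 K.
Equal efficiencies require 1 − T_m/T_H = 1 − T_C/T_m, i.e. T_m/T_H = T_C/T_m, so T_m = √(T_H·T_C) = √(504.15 × 305.00) = 392 K.

T_m ≈ 392 K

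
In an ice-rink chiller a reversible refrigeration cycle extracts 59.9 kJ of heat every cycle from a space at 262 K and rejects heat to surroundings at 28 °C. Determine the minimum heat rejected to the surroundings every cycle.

T_H = 28 °C → 28 + 273.15 = 301.15 K.
For a reversible cycle Q_H/Q_C = T_H/T_C, so Q_H = Q_C·T_H/T_C = 59.9 × 301.15/262.00 = 68.9 kJ.

Q_H ≈ 68.9 kJ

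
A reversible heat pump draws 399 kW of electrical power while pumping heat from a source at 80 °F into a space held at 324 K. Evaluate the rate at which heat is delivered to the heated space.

T_C = 80 °F → (80 − 32) × 5/9 = 26.67 °C = 299.82 K.
Reversible heating COP: COP_HP = T_H/(T_H − T_C) = 324.00/24.18 = 13.3977.
Q_H = COP_HP · W = 13.3977 × 399 = 5346 kW.

Q̇_H ≈ 5346 kW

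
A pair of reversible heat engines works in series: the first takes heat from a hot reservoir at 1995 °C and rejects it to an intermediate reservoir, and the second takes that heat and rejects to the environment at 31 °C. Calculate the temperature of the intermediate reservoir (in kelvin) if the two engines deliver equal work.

T_m ≈ 1286 K

T_H = 1995 °C → 1995 + 273.15 = 2268.15 K.
T_C = 31 °C → 31 + 273.15 = 304.15 K.
For reversible stages Q_m = Q_H·(T_m/T_H). Setting W₁ = Q_H(1 − T_m/T_H) equal to W₂ = Q_m(1 − T_C/T_m) = Q_H·(T_m − T_C)/T_H gives T_H − T_m = T_m − T_C, so T_m = (T_H + T_C)/2 = (2268.15 + 304.15)/2 = 1286 K.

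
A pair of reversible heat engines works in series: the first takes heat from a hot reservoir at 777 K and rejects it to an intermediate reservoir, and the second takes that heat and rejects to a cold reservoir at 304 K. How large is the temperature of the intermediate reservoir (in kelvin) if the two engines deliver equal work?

T_m ≈ 540.5 K

For reversible stages Q_m = Q_H·(T_m/T_H). Setting W₁ = Q_H(1 − T_m/T_H) equal to W₂ = Q_m(1 − T_C/T_m) = Q_H·(T_m − T_C)/T_H gives T_H − T_m = T_m − T_C, so T_m = (T_H + T_C)/2 = (777.00 + 304.00)/2 = 540.5 K.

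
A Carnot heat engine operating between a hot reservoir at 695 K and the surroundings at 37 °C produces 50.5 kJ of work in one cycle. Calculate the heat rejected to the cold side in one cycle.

Q_C ≈ 40.7 kJ

T_C = 37 °C → 37 + 273.15 = 310.15 K.
The Carnot efficiency is η = 1 − T_C/T_H = 1 − 310.15/695.00 = 0.5537.
Since Q_C/Q_H = T_C/T_H and Q_H = W/η, Q_C = W·T_C/(T_H − T_C) = 50.5 × 310.15/384.85 = 40.7 kJ.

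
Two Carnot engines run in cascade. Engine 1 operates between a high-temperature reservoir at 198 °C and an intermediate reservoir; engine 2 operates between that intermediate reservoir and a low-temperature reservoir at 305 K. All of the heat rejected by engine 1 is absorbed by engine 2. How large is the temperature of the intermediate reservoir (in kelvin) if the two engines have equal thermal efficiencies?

T_H = 198 °C → 198 + 273.15 = 471.15 K.
Equal efficiencies require 1 − T_m/T_H = 1 − T_C/T_m, i.e. T_m/T_H = T_C/T_m, so T_m = √(T_H·T_C) = √(471.15 × 305.00) = 379.1 K.

T_m ≈ 379.1 K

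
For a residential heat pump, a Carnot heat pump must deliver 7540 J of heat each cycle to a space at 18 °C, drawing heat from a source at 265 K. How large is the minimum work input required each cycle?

W_in ≈ 677 J

T_H = 18 °C → 18 + 273.15 = 291.15 K.
COP_HP = T_H/(T_H − T_C) = 291.15/26.15 = 11.1338.
W = Q_H/COP_HP = 7540/11.1338 = 677 J.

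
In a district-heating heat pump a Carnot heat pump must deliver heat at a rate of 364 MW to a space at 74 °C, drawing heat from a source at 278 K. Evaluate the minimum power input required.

T_H = 74 °C → 74 + 273.15 = 347.15 K.
The Carnot heat-pump COP is COP_HP = T_H/(T_H − T_C) = 347.15/69.15 = 5.0202.
W = Q_H/COP_HP = 364/5.0202 = 72.5 MW.

Ẇ_in ≈ 72.5 MW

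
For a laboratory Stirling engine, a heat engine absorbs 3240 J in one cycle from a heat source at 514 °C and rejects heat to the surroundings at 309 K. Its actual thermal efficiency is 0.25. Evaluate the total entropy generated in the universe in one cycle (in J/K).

T_H = 514 °C → 514 + 273.15 = 787.15 K.
W = η·Q_H = 0.25 × 3240 = 810.0 J, so Q_C = Q_H − W = 2430 J.
Reservoir entropy changes: ΔS_H = −Q_H/T_H = −3240/787.15 = -4.116 J/K and ΔS_C = +Q_C/T_C = 2430/309.00 = 7.864 J/K.
ΔS_univ = −Q_H/T_H + Q_C/T_C = 3.75 J/K (> 0, since η = 0.25 < η_Carnot = 0.607).

ΔS_univ ≈ 3.75 J/K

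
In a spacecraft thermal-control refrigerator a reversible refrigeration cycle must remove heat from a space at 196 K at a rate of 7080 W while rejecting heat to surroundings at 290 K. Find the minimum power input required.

Ẇ_in ≈ 3396 W

Carnot COP: COP_R = T_C/(T_H − T_C) = 196.00/94.00 = 2.0851.
W = Q_C/COP_R = 7080/2.0851 = 3396 W.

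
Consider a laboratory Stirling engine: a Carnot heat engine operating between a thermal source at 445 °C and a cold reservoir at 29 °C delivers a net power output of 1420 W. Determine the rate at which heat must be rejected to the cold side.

T_H = 445 °C → 445 + 273.15 = 718.15 K.
T_C = 29 °C → 29 + 273.15 = 302.15 K.
The Carnot efficiency is η = 1 − T_C/T_H = 1 − 302.15/718.15 = 0.5793.
Since Q_C/Q_H = T_C/T_H and Q_H = W/η, Q_C = W·T_C/(T_H − T_C) = 1420 × 302.15/416.00 = 1031 W.

Q̇_C ≈ 1031 W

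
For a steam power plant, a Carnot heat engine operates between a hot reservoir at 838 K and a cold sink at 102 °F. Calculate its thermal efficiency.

η ≈ 0.628

T_C = 102 °F → (102 − 32) × 5/9 = 38.89 °C = 312.04 K.
η_rev = 1 − T_C/T_H = 1 − 312.04/838.00 = 0.628.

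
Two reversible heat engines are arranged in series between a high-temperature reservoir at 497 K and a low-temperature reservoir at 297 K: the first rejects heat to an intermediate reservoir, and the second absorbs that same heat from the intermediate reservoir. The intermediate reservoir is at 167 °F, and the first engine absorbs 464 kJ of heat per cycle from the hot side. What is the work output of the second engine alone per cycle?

T_m = 167 °F → (167 − 32) × 5/9 = 75.00 °C = 348.15 K.
Heat entering the second stage: Q_m = Q_H·(T_m/T_H) = 464 × 348.15/497.00 = 325 kJ.
Second-stage efficiency η₂ = 1 − T_C/T_m = 1 − 297.00/348.15 = 0.1469, so W₂ = η₂·Q_m = 47.8 kJ.

W₂ ≈ 47.8 kJ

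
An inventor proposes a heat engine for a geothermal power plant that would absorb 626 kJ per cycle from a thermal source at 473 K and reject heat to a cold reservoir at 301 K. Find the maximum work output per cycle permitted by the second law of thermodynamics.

The upper bound on efficiency is η_max = 1 − T_C/T_H = 1 − 301.00/473.00 = 0.3636.
W_max = η_max · Q_H = 0.3636 × 626 = 227.6 kJ.

W_max ≈ 227.6 kJ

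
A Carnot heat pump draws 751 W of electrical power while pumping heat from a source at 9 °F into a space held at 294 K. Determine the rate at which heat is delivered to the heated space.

Q̇_H ≈ 6566 W

T_C = 9 °F → (9 − 32) × 5/9 = -12.78 °C = 260.37 K.
For a reversible heat pump, COP_HP = T_H/(T_H − T_C) = 294.00/33.63 = 8.7428.
Q_H = COP_HP · W = 8.7428 × 751 = 6566 W.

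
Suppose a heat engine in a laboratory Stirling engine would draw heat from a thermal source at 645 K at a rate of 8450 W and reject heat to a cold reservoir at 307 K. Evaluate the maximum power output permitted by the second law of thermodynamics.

The second-law ceiling is the Carnot efficiency, η_max = 1 − T_C/T_H = 1 − 307.00/645.00 = 0.5240.
W_max = η_max · Q_H = 0.5240 × 8450 = 4430 W.

Ẇ_max ≈ 4430 W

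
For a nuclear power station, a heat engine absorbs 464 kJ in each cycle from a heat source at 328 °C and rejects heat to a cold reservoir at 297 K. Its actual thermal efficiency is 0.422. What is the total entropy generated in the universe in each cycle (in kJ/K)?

ΔS_univ ≈ 0.1311 kJ/K

T_H = 328 °C → 328 + 273.15 = 601.15 K.
W = η·Q_H = 0.422 × 464 = 195.8 kJ, so Q_C = Q_H − W = 268.2 kJ.
Entropy balance on the reservoirs: −Q_H/T_H = -0.7719 kJ/K, +Q_C/T_C = 0.9030 kJ/K.
ΔS_univ = −Q_H/T_H + Q_C/T_C = 0.1311 kJ/K (> 0, since η = 0.422 < η_Carnot = 0.506).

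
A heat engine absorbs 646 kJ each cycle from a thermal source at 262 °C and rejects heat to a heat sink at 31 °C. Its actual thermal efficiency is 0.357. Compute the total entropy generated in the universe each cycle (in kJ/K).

ΔS_univ ≈ 0.1586 kJ/K

T_H = 262 °C → 262 + 273.15 = 535.15 K.
T_C = 31 °C → 31 + 273.15 = 304.15 K.
W = η·Q_H = 0.357 × 646 = 230.6 kJ, so Q_C = Q_H − W = 415.4 kJ.
Entropy balance on the reservoirs: −Q_H/T_H = -1.207 kJ/K, +Q_C/T_C = 1.366 kJ/K.
ΔS_univ = −Q_H/T_H + Q_C/T_C = 0.1586 kJ/K (> 0, since η = 0.357 < η_Carnot = 0.432).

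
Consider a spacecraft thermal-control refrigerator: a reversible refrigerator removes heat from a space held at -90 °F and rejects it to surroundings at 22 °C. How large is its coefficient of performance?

T_H = 22 °C → 22 + 273.15 = 295.15 K.
T_C = -90 °F → (-90 − 32) × 5/9 = -67.78 °C = 205.37 K.
For a reversible refrigerator, COP_R = T_C/(T_H − T_C) = 205.37/(295.15 − 205.37) = 2.29.

COP_R ≈ 2.29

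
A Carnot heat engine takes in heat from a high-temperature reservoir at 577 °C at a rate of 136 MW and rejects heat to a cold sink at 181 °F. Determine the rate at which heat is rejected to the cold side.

Q̇_C ≈ 56.94 MW

T_H = 577 °C → 577 + 273.15 = 850.15 K.
T_C = 181 °F → (181 − 32) × 5/9 = 82.78 °C = 355.93 K.
Since the cycle is reversible, η = 1 − T_C/T_H = 1 − 355.93/850.15 = 0.5813.
For a reversible cycle Q_C/Q_H = T_C/T_H, so Q_C = 136 × 355.93/850.15 = 56.94 MW.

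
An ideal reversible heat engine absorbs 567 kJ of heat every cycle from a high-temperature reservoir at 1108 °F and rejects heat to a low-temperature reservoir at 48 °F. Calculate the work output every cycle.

T_H = 1108 °F → (1108 − 32) × 5/9 = 597.78 °C = 870.93 K.
T_C = 48 °F → (48 − 32) × 5/9 = 8.89 °C = 282.04 K.
Since the cycle is reversible, η = 1 − T_C/T_H = 1 − 282.04/870.93 = 0.6762.
W = η·Q_H = 0.6762 × 567 = 383.4 kJ.

W ≈ 383.4 kJ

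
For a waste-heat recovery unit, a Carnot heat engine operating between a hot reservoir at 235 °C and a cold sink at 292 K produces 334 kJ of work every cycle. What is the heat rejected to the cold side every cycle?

Q_C ≈ 451.2 kJ

T_H = 235 °C → 235 + 273.15 = 508.15 K.
η_rev = 1 − T_C/T_H = 1 − 292.00/508.15 = 0.4254.
Since Q_C/Q_H = T_C/T_H and Q_H = W/η, Q_C = W·T_C/(T_H − T_C) = 334 × 292.00/216.15 = 451.2 kJ.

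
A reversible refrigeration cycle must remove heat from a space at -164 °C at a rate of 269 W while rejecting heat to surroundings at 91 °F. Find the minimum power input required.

Ẇ_in ≈ 485 W

T_H = 91 °F → (91 − 32) × 5/9 = 32.78 °C = 305.93 K.
T_C = -164 °C → -164 + 273.15 = 109.15 K.
The reversible coefficient of performance is COP_R = T_C/(T_H − T_C) = 109.15/196.78 = 0.5547.
W = Q_C/COP_R = 269/0.5547 = 485 W.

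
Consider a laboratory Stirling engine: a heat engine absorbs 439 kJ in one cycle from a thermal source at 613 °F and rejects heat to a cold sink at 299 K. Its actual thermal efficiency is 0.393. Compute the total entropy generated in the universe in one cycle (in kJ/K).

ΔS_univ ≈ 0.155 kJ/K

T_H = 613 °F → (613 − 32) × 5/9 = 322.78 °C = 595.93 K.
W = η·Q_H = 0.393 × 439 = 172.5 kJ, so Q_C = Q_H − W = 266.5 kJ.
The hot reservoir loses entropy Q_H/T_H = 439/595.93 = 0.7367 kJ/K; the cold reservoir gains Q_C/T_C = 266.5/299.00 = 0.8912 kJ/K.
ΔS_univ = −Q_H/T_H + Q_C/T_C = 0.155 kJ/K (> 0, since η = 0.393 < η_Carnot = 0.498).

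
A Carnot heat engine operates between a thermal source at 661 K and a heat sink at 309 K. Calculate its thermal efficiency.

η ≈ 0.5325

η_rev = 1 − T_C/T_H = 1 − 309.00/661.00 = 0.5325.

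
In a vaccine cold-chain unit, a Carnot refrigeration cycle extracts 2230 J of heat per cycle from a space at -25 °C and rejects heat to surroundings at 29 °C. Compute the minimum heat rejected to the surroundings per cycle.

T_H = 29 °C → 29 + 273.15 = 302.15 K.
T_C = -25 °C → -25 + 273.15 = 248.15 K.
For a reversible cycle Q_H/Q_C = T_H/T_C, so Q_H = Q_C·T_H/T_C = 2230 × 302.15/248.15 = 2715 J.

Q_H ≈ 2715 J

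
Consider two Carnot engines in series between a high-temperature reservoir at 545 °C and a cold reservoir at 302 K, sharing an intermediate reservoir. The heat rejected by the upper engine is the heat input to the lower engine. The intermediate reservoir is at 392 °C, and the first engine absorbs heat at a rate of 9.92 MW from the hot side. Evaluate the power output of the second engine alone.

Ẇ₂ ≈ 4.40 MW

T_H = 545 °C → 545 + 273.15 = 818.15 K.
T_m = 392 °C → 392 + 273.15 = 665.15 K.
Heat entering the second stage: Q_m = Q_H·(T_m/T_H) = 9.92 × 665.15/818.15 = 8.06 MW.
Second-stage efficiency η₂ = 1 − T_C/T_m = 1 − 302.00/665.15 = 0.5460, so W₂ = η₂·Q_m = 4.40 MW.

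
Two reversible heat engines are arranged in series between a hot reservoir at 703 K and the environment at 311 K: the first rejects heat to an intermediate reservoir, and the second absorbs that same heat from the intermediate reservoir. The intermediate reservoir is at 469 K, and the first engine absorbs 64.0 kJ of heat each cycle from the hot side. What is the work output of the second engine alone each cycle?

Heat entering the second stage: Q_m = Q_H·(T_m/T_H) = 64.0 × 469.00/703.00 = 42.70 kJ.
Second-stage efficiency η₂ = 1 − T_C/T_m = 1 − 311.00/469.00 = 0.3369, so W₂ = η₂·Q_m = 14.38 kJ.

W₂ ≈ 14.38 kJ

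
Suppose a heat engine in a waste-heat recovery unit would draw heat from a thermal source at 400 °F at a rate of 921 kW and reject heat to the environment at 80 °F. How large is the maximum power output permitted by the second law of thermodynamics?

T_H = 400 °F → (400 − 32) × 5/9 = 204.44 °C = 477.59 K.
T_C = 80 °F → (80 − 32) × 5/9 = 26.67 °C = 299.82 K.
No engine can exceed the Carnot limit: η_max = 1 − T_C/T_H = 1 − 299.82/477.59 = 0.3722.
W_max = η_max · Q_H = 0.3722 × 921 = 342.8 kW.

Ẇ_max ≈ 342.8 kW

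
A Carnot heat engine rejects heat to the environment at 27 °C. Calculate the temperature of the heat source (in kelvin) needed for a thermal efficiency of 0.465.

T_C = 27 °C → 27 + 273.15 = 300.15 K.
From η = 1 − T_C/T_H, solving for T_H gives T_H = T_C/(1 − η) = 300.15/(1 − 0.465) = 561 K.

T_H ≈ 561 K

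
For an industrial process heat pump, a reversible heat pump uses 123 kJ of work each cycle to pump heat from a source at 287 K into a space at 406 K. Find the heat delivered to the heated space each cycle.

Q_H ≈ 420 kJ

For a reversible heat pump, COP_HP = T_H/(T_H − T_C) = 406.00/119.00 = 3.4118.
Q_H = COP_HP · W = 3.4118 × 123 = 420 kJ.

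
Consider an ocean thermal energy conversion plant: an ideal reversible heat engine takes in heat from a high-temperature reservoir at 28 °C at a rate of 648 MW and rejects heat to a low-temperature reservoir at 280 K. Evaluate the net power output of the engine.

Ẇ ≈ 45.5 MW

T_H = 28 °C → 28 + 273.15 = 301.15 K.
Since the cycle is reversible, η = 1 − T_C/T_H = 1 − 280.00/301.15 = 0.0702.
W = η·Q_H = 0.0702 × 648 = 45.5 MW.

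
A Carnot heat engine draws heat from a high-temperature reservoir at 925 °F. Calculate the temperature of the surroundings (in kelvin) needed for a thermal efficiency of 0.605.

T_C ≈ 304 K

T_H = 925 °F → (925 − 32) × 5/9 = 496.11 °C = 769.26 K.
From η = 1 − T_C/T_H, T_C = T_H·(1 − η) = 769.26 × (1 − 0.605) = 304 K.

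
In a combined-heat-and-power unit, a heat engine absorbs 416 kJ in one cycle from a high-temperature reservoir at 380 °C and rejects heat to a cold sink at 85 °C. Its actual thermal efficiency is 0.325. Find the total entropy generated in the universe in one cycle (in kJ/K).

ΔS_univ ≈ 0.147 kJ/K

T_H = 380 °C → 380 + 273.15 = 653.15 K.
T_C = 85 °C → 85 + 273.15 = 358.15 K.
W = η·Q_H = 0.325 × 416 = 135.2 kJ, so Q_C = Q_H − W = 280.8 kJ.
Entropy balance on the reservoirs: −Q_H/T_H = -0.6369 kJ/K, +Q_C/T_C = 0.7840 kJ/K.
ΔS_univ = −Q_H/T_H + Q_C/T_C = 0.147 kJ/K (> 0, since η = 0.325 < η_Carnot = 0.452).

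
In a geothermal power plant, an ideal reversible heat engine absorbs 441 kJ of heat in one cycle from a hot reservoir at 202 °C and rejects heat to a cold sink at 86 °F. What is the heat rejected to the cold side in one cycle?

T_H = 202 °C → 202 + 273.15 = 475.15 K.
T_C = 86 °F → (86 − 32) × 5/9 = 30.00 °C = 303.15 K.
Since the cycle is reversible, η = 1 − T_C/T_H = 1 − 303.15/475.15 = 0.3620.
For a reversible cycle Q_C/Q_H = T_C/T_H, so Q_C = 441 × 303.15/475.15 = 281 kJ.

Q_C ≈ 281 kJ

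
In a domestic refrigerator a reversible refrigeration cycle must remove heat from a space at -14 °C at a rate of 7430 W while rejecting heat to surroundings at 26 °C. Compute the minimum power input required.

Ẇ_in ≈ 1150 W

T_H = 26 °C → 26 + 273.15 = 299.15 K.
T_C = -14 °C → -14 + 273.15 = 259.15 K.
Carnot COP: COP_R = T_C/(T_H − T_C) = 259.15/40.00 = 6.4787.
W = Q_C/COP_R = 7430/6.4787 = 1150 W.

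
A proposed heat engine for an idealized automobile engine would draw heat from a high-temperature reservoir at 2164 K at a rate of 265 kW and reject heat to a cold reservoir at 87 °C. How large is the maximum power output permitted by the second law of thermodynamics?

Ẇ_max ≈ 220.9 kW

T_C = 87 °C → 87 + 273.15 = 360.15 K.
By the Carnot theorem, η_max = 1 − T_C/T_H = 1 − 360.15/2164.00 = 0.8336.
W_max = η_max · Q_H = 0.8336 × 265 = 220.9 kW.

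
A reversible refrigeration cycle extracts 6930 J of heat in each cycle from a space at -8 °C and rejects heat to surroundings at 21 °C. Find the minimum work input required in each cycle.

W_in ≈ 758 J

T_H = 21 °C → 21 + 273.15 = 294.15 K.
T_C = -8 °C → -8 + 273.15 = 265.15 K.
COP_R = T_C/(T_H − T_C) = 265.15/29.00 = 9.1431.
W = Q_C/COP_R = 6930/9.1431 = 758 J.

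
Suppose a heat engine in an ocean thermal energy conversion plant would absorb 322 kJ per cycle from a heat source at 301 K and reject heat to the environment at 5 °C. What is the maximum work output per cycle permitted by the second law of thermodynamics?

T_C = 5 °C → 5 + 273.15 = 278.15 K.
No engine can exceed the Carnot limit: η_max = 1 − T_C/T_H = 1 − 278.15/301.00 = 0.0759.
W_max = η_max · Q_H = 0.0759 × 322 = 24.4 kJ.

W_max ≈ 24.4 kJ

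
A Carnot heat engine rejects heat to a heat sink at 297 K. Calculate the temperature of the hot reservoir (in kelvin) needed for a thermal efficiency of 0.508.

T_H ≈ 603.7 K

From η = 1 − T_C/T_H, solving for T_H gives T_H = T_C/(1 − η) = 297.00/(1 − 0.508) = 603.7 K.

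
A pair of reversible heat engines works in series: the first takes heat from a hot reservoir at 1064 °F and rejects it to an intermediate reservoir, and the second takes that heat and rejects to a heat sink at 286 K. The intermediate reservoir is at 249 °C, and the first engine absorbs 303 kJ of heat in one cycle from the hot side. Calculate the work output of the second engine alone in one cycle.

W₂ ≈ 84.5 kJ

T_H = 1064 °F → (1064 − 32) × 5/9 = 573.33 °C = 846.48 K.
T_m = 249 °C → 249 + 273.15 = 522.15 K.
Heat entering the second stage: Q_m = Q_H·(T_m/T_H) = 303 × 522.15/846.48 = 187 kJ.
Second-stage efficiency η₂ = 1 − T_C/T_m = 1 − 286.00/522.15 = 0.4523, so W₂ = η₂·Q_m = 84.5 kJ.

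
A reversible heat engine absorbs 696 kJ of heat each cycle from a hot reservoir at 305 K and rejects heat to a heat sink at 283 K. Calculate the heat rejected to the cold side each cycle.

Q_C ≈ 645.8 kJ

Since the cycle is reversible, η = 1 − T_C/T_H = 1 − 283.00/305.00 = 0.0721.
For a reversible cycle Q_C/Q_H = T_C/T_H, so Q_C = 696 × 283.00/305.00 = 645.8 kJ.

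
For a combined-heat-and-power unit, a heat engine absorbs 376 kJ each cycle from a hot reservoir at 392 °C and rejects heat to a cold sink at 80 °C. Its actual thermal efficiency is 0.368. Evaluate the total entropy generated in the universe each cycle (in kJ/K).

ΔS_univ ≈ 0.108 kJ/K

T_H = 392 °C → 392 + 273.15 = 665.15 K.
T_C = 80 °C → 80 + 273.15 = 353.15 K.
W = η·Q_H = 0.368 × 376 = 138.4 kJ, so Q_C = Q_H − W = 237.6 kJ.
Entropy balance on the reservoirs: −Q_H/T_H = -0.5653 kJ/K, +Q_C/T_C = 0.6729 kJ/K.
ΔS_univ = −Q_H/T_H + Q_C/T_C = 0.108 kJ/K (> 0, since η = 0.368 < η_Carnot = 0.469).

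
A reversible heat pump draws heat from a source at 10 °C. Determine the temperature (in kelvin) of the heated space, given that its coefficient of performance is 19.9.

T_H ≈ 298 K

T_C = 10 °C → 10 + 273.15 = 283.15 K.
COP_HP = T_H/(T_H − T_C) ⇒ T_H = T_C·COP_HP/(COP_HP − 1) = 283.15 × 19.9/(19.9 − 1) = 298 K.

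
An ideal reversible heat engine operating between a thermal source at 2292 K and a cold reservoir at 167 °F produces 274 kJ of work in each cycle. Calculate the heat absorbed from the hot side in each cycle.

Q_H ≈ 323 kJ

T_C = 167 °F → (167 − 32) × 5/9 = 75.00 °C = 348.15 K.
Carnot efficiency: η = 1 − T_C/T_H = 1 − 348.15/2292.00 = 0.8481.
Q_H = W/η = 274/0.8481 = 323 kJ.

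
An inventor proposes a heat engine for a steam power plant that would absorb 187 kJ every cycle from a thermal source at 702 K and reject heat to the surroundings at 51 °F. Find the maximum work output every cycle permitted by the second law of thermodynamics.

W_max ≈ 111.4 kJ

T_C = 51 °F → (51 − 32) × 5/9 = 10.56 °C = 283.71 K.
The second-law ceiling is the Carnot efficiency, η_max = 1 − T_C/T_H = 1 − 283.71/702.00 = 0.5959.
W_max = η_max · Q_H = 0.5959 × 187 = 111.4 kJ.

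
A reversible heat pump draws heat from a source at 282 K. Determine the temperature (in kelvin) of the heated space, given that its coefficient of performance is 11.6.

COP_HP = T_H/(T_H − T_C) ⇒ T_H = T_C·COP_HP/(COP_HP − 1) = 282.00 × 11.6/(11.6 − 1) = 309 K.

T_H ≈ 309 K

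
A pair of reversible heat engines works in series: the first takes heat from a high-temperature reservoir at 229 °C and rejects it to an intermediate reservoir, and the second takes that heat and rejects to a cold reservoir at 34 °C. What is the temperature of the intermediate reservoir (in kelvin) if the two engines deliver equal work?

T_H = 229 °C → 229 + 273.15 = 502.15 K.
T_C = 34 °C → 34 + 273.15 = 307.15 K.
For reversible stages Q_m = Q_H·(T_m/T_H). Setting W₁ = Q_H(1 − T_m/T_H) equal to W₂ = Q_m(1 − T_C/T_m) = Q_H·(T_m − T_C)/T_H gives T_H − T_m = T_m − T_C, so T_m = (T_H + T_C)/2 = (502.15 + 307.15)/2 = 404.6 K.

T_m ≈ 404.6 K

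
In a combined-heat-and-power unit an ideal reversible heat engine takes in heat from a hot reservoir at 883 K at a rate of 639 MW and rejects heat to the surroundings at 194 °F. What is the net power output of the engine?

T_C = 194 °F → (194 − 32) × 5/9 = 90.00 °C = 363.15 K.
η_rev = 1 − T_C/T_H = 1 − 363.15/883.00 = 0.5887.
W = η·Q_H = 0.5887 × 639 = 376.2 MW.

Ẇ ≈ 376.2 MW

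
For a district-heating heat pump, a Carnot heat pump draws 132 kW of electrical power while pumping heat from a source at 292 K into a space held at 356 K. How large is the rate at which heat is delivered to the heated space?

Q̇_H ≈ 734 kW

COP_HP = T_H/(T_H − T_C) = 356.00/64.00 = 5.5625.
Q_H = COP_HP · W = 5.5625 × 132 = 734 kW.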